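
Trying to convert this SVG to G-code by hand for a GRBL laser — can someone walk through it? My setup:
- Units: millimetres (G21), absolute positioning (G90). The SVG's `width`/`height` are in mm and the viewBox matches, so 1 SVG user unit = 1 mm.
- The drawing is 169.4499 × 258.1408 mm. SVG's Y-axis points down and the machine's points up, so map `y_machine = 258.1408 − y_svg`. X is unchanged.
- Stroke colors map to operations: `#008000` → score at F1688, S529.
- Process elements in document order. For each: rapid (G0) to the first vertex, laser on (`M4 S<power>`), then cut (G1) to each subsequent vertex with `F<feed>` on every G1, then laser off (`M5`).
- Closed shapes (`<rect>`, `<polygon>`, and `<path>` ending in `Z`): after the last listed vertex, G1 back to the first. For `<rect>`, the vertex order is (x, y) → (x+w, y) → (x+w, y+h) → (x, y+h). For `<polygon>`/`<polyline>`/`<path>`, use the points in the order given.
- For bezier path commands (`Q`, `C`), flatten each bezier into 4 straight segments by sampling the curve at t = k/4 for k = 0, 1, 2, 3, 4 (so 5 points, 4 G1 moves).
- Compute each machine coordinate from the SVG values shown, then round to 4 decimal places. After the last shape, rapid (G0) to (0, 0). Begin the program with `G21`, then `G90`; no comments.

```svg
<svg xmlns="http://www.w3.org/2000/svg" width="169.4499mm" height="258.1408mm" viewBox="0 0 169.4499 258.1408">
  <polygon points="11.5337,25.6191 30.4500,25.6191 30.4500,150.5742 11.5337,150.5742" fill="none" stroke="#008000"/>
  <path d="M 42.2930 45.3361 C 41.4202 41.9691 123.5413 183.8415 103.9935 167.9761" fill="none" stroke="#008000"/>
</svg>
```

Since the viewBox matches the mm dimensions, user units are millimetres directly. The only transform is the Y-flip y_m = 258.1408 − y_svg.

Shape 1 is a rectangle drawn with `<polygon>`. Its stroke #008000 means score at S529, F1688. After flipping Y the toolpath is (11.5337,232.5217) → (30.4500,232.5217) → (30.4500,107.5666) → (11.5337,107.5666) → (11.5337,232.5217), returning to the start.

Shape 2 is a cubic bezier drawn with `<path>`. Its stroke #008000 means score at S529, F1688. After flipping Y the toolpath is (42.2930,212.8047) → (54.3144,192.8316) → (80.1464,146.7978) → (102.4768,103.1075) → (103.9935,90.1647).

G21
G90
G0 X11.5337 Y232.5217
M4 S529
G1 X30.4500 Y232.5217 F1688
G1 X30.4500 Y107.5666 F1688
G1 X11.5337 Y107.5666 F1688
G1 X11.5337 Y232.5217 F1688
M5
G0 X42.2930 Y212.8047
M4 S529
G1 X54.3144 Y192.8316 F1688
G1 X80.1464 Y146.7978 F1688
G1 X102.4768 Y103.1075 F1688
G1 X103.9935 Y90.1647 F1688
M5
G0 X0.0000 Y0.0000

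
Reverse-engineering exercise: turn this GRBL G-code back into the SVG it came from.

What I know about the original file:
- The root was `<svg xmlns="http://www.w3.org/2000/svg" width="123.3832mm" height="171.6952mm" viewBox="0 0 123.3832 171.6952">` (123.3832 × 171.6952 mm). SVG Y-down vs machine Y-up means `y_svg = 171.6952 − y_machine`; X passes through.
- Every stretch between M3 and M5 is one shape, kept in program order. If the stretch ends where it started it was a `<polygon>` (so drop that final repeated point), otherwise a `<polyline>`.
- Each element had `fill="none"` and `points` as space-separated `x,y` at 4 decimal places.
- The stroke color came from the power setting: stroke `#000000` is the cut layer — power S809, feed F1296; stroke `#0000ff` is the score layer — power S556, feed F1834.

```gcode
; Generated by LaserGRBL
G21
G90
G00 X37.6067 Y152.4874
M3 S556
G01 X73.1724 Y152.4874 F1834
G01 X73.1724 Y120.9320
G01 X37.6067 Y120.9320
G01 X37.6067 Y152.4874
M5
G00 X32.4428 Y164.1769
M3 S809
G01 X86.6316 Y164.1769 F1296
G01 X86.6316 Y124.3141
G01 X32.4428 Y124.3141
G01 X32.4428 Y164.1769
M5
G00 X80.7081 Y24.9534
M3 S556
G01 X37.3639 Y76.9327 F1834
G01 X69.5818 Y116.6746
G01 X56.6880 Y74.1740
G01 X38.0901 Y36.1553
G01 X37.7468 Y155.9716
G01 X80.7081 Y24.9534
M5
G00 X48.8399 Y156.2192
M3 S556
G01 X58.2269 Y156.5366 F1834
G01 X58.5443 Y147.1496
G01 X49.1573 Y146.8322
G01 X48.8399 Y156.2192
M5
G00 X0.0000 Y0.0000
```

<svg xmlns="http://www.w3.org/2000/svg" width="123.3832mm" height="171.6952mm" viewBox="0 0 123.3832 171.6952">
  <polygon points="37.6067,19.2078 73.1724,19.2078 73.1724,50.7632 37.6067,50.7632" fill="none" stroke="#0000ff"/>
  <polygon points="32.4428,7.5183 86.6316,7.5183 86.6316,47.3811 32.4428,47.3811" fill="none" stroke="#000000"/>
  <polygon points="80.7081,146.7418 37.3639,94.7625 69.5818,55.0206 56.6880,97.5212 38.0901,135.5399 37.7468,15.7236" fill="none" stroke="#0000ff"/>
  <polygon points="48.8399,15.4760 58.2269,15.1586 58.5443,24.5456 49.1573,24.8630" fill="none" stroke="#0000ff"/>
</svg>

y_svg = 171.6952 − y_m.

[1] S556→`#0000ff` (score); closed run; points: 37.6067,19.2078 73.1724,19.2078 73.1724,50.7632 37.6067,50.7632

[2] S809→`#000000` (cut); closed run; points: 32.4428,7.5183 86.6316,7.5183 86.6316,47.3811 32.4428,47.3811

[3] S556→`#0000ff` (score); closed run; points: 80.7081,146.7418 37.3639,94.7625 69.5818,55.0206 56.6880,97.5212 38.0901,135.5399 37.7468,15.7236

[4] S556→`#0000ff` (score); closed run; points: 48.8399,15.4760 58.2269,15.1586 58.5443,24.5456 49.1573,24.8630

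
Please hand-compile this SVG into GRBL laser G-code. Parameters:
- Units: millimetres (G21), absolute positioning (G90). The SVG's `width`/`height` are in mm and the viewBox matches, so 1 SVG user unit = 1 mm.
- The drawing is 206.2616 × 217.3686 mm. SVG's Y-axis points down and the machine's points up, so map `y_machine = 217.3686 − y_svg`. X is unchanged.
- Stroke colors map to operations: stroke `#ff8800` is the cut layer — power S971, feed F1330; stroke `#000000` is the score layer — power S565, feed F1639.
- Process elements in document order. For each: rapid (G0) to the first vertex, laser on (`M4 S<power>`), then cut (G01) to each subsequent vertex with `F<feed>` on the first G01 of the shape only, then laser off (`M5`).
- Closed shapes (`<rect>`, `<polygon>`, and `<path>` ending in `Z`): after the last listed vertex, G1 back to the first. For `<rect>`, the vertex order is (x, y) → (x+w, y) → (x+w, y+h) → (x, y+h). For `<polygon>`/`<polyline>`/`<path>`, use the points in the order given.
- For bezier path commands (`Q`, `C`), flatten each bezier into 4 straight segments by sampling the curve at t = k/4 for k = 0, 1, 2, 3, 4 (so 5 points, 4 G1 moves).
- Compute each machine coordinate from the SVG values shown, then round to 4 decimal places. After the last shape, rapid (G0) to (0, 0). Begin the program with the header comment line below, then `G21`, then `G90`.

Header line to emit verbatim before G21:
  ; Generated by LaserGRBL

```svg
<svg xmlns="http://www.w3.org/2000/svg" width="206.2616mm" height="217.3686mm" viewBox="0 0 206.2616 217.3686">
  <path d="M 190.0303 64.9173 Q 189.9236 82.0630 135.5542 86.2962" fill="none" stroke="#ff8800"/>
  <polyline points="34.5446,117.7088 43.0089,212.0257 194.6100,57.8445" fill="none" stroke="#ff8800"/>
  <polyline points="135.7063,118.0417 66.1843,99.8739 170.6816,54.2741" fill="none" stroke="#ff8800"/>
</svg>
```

; Generated by LaserGRBL
G21
G90
G0 X190.0303 Y152.4513
M4 S971
G01 X186.5855 Y144.6855 F1330
G01 X176.3579 Y138.5337
G01 X159.3475 Y133.9960
G01 X135.5542 Y131.0724
M5
G0 X34.5446 Y99.6598
M4 S971
G01 X43.0089 Y5.3429 F1330
G01 X194.6100 Y159.5241
M5
G0 X135.7063 Y99.3269
M4 S971
G01 X66.1843 Y117.4947 F1330
G01 X170.6816 Y163.0945
M5
G0 X0.0000 Y0.0000

Since the viewBox matches the mm dimensions, user units are millimetres directly. The only transform is the Y-flip y_m = 217.3686 − y_svg.

Shape 1 is a quadratic bezier drawn with `<path>`. Its stroke #ff8800 means cut at S971, F1330. After flipping Y the toolpath is (190.0303,152.4513) → (186.5855,144.6855) → (176.3579,138.5337) → (159.3475,133.9960) → (135.5542,131.0724).

Shape 2 is a open polyline drawn with `<polyline>`. Its stroke #ff8800 means cut at S971, F1330. After flipping Y the toolpath is (34.5446,99.6598) → (43.0089,5.3429) → (194.6100,159.5241).

Shape 3 is a open polyline drawn with `<polyline>`. Its stroke #ff8800 means cut at S971, F1330. After flipping Y the toolpath is (135.7063,99.3269) → (66.1843,117.4947) → (170.6816,163.0945).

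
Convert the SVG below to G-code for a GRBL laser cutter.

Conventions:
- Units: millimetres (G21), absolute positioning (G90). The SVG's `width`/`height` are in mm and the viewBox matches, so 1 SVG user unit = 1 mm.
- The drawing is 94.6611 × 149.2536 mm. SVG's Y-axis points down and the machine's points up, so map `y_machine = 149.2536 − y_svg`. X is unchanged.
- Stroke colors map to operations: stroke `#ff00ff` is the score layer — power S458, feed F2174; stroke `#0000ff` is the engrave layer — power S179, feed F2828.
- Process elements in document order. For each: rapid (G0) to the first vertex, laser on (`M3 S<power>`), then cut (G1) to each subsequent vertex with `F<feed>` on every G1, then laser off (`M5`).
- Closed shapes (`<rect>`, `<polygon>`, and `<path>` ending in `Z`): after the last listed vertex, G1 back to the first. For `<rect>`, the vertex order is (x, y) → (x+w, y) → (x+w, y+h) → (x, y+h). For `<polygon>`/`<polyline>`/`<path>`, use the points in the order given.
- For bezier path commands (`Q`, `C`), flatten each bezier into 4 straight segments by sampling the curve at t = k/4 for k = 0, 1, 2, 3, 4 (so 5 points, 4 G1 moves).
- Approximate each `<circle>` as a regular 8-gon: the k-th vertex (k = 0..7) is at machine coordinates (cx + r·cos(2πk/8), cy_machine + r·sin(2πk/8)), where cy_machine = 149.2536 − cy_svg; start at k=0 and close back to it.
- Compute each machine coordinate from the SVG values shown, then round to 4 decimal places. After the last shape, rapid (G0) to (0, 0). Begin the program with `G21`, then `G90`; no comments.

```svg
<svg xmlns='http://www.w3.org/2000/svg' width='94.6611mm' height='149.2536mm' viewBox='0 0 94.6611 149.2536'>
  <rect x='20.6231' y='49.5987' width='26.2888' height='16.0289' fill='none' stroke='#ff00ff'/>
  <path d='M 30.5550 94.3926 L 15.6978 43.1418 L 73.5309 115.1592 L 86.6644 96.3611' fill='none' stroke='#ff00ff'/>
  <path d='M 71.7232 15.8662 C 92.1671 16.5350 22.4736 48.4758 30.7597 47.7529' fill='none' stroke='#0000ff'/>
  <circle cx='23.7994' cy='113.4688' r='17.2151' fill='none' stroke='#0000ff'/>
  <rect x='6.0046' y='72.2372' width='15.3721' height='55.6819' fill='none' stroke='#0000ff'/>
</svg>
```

G21
G90
G0 X20.6231 Y99.6549
M3 S458
G1 X46.9119 Y99.6549 F2174
G1 X46.9119 Y83.6260 F2174
G1 X20.6231 Y83.6260 F2174
G1 X20.6231 Y99.6549 F2174
M5
G0 X30.5550 Y54.8610
M3 S458
G1 X15.6978 Y106.1118 F2174
G1 X73.5309 Y34.0944 F2174
G1 X86.6644 Y52.8925 F2174
M5
G0 X71.7232 Y133.3874
M3 S179
G1 X72.7822 Y128.0213 F2828
G1 X55.8006 Y116.9222 F2828
G1 X36.5395 Y106.0840 F2828
G1 X30.7597 Y101.5007 F2828
M5
G0 X41.0145 Y35.7848
M3 S179
G1 X35.9723 Y47.9577 F2828
G1 X23.7994 Y52.9999 F2828
G1 X11.6265 Y47.9577 F2828
G1 X6.5843 Y35.7848 F2828
G1 X11.6265 Y23.6119 F2828
G1 X23.7994 Y18.5697 F2828
G1 X35.9723 Y23.6119 F2828
G1 X41.0145 Y35.7848 F2828
M5
G0 X6.0046 Y77.0164
M3 S179
G1 X21.3767 Y77.0164 F2828
G1 X21.3767 Y21.3345 F2828
G1 X6.0046 Y21.3345 F2828
G1 X6.0046 Y77.0164 F2828
M5
G0 X0.0000 Y0.0000

Since the viewBox matches the mm dimensions, user units are millimetres directly. The only transform is the Y-flip y_m = 149.2536 − y_svg.

Shape 1 is a rectangle drawn with `<rect>`. Its stroke #ff00ff means score at S458, F2174. After flipping Y the toolpath is (20.6231,99.6549) → (46.9119,99.6549) → (46.9119,83.6260) → (20.6231,83.6260) → (20.6231,99.6549), returning to the start.

Shape 2 is a open polyline drawn with `<path>`. Its stroke #ff00ff means score at S458, F2174. After flipping Y the toolpath is (30.5550,54.8610) → (15.6978,106.1118) → (73.5309,34.0944) → (86.6644,52.8925).

Shape 3 is a cubic bezier drawn with `<path>`. Its stroke #0000ff means engrave at S179, F2828. After flipping Y the toolpath is (71.7232,133.3874) → (72.7822,128.0213) → (55.8006,116.9222) → (36.5395,106.0840) → (30.7597,101.5007).

Shape 4 is a circle drawn with `<circle>`. Its stroke #0000ff means engrave at S179, F2828. After flipping Y the toolpath is (41.0145,35.7848) → (35.9723,47.9577) → (23.7994,52.9999) → (11.6265,47.9577) → (6.5843,35.7848) → (11.6265,23.6119) → (23.7994,18.5697) → (35.9723,23.6119) → (41.0145,35.7848), returning to the start.

Shape 5 is a rectangle drawn with `<rect>`. Its stroke #0000ff means engrave at S179, F2828. After flipping Y the toolpath is (6.0046,77.0164) → (21.3767,77.0164) → (21.3767,21.3345) → (6.0046,21.3345) → (6.0046,77.0164), returning to the start.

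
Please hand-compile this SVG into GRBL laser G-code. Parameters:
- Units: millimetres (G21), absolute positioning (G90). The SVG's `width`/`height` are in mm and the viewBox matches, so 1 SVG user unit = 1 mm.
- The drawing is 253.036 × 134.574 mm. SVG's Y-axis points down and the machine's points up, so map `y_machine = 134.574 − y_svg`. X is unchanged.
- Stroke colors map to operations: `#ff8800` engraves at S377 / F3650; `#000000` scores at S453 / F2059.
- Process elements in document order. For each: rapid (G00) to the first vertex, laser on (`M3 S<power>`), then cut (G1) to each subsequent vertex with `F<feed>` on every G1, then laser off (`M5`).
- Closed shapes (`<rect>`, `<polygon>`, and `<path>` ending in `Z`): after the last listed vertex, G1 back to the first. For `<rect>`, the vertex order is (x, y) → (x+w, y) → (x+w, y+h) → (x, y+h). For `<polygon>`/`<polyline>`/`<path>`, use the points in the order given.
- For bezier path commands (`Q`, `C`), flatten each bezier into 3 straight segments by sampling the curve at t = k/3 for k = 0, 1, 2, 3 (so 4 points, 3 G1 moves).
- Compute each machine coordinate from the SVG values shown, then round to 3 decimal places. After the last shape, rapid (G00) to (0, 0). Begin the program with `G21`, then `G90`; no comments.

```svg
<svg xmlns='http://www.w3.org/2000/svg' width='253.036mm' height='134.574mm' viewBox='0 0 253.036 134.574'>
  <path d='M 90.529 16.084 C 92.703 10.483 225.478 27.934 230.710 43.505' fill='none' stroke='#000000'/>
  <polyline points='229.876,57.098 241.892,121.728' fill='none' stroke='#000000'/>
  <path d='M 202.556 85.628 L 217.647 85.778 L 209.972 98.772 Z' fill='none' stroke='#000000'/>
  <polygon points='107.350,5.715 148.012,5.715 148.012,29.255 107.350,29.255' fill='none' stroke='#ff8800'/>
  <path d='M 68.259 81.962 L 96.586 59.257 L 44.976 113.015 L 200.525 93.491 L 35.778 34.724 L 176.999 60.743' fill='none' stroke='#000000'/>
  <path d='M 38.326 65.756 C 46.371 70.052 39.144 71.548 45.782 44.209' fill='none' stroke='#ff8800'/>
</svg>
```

G21
G90
G00 X90.529 Y118.490
M3 S453
G1 X126.676 Y117.330 F2059
G1 X192.525 Y106.343 F2059
G1 X230.710 Y91.069 F2059
M5
G00 X229.876 Y77.476
M3 S453
G1 X241.892 Y12.846 F2059
M5
G00 X202.556 Y48.946
M3 S453
G1 X217.647 Y48.796 F2059
G1 X209.972 Y35.802 F2059
G1 X202.556 Y48.946 F2059
M5
G00 X107.350 Y128.859
M3 S377
G1 X148.012 Y128.859 F3650
G1 X148.012 Y105.319 F3650
G1 X107.350 Y105.319 F3650
G1 X107.350 Y128.859 F3650
M5
G00 X68.259 Y52.612
M3 S453
G1 X96.586 Y75.317 F2059
G1 X44.976 Y21.559 F2059
G1 X200.525 Y41.083 F2059
G1 X35.778 Y99.850 F2059
G1 X176.999 Y73.831 F2059
M5
G00 X38.326 Y68.818
M3 S377
G1 X42.359 Y66.420 F3650
G1 X42.687 Y71.673 F3650
G1 X45.782 Y90.365 F3650
M5
G00 X0.000 Y0.000

Since the viewBox matches the mm dimensions, user units are millimetres directly. The only transform is the Y-flip y_m = 134.574 − y_svg.

Shape 1 is a cubic bezier drawn with `<path>`. Its stroke #000000 means score at S453, F2059. After flipping Y the toolpath is (90.529,118.490) → (126.676,117.330) → (192.525,106.343) → (230.710,91.069).

Shape 2 is a line segment drawn with `<polyline>`. Its stroke #000000 means score at S453, F2059. After flipping Y the toolpath is (229.876,77.476) → (241.892,12.846).

Shape 3 is a regular polygon drawn with `<path>`. Its stroke #000000 means score at S453, F2059. After flipping Y the toolpath is (202.556,48.946) → (217.647,48.796) → (209.972,35.802) → (202.556,48.946), returning to the start.

Shape 4 is a rectangle drawn with `<polygon>`. Its stroke #ff8800 means engrave at S377, F3650. After flipping Y the toolpath is (107.350,128.859) → (148.012,128.859) → (148.012,105.319) → (107.350,105.319) → (107.350,128.859), returning to the start.

Shape 5 is a open polyline drawn with `<path>`. Its stroke #000000 means score at S453, F2059. After flipping Y the toolpath is (68.259,52.612) → (96.586,75.317) → (44.976,21.559) → (200.525,41.083) → (35.778,99.850) → (176.999,73.831).

Shape 6 is a cubic bezier drawn with `<path>`. Its stroke #ff8800 means engrave at S377, F3650. After flipping Y the toolpath is (38.326,68.818) → (42.359,66.420) → (42.687,71.673) → (45.782,90.365).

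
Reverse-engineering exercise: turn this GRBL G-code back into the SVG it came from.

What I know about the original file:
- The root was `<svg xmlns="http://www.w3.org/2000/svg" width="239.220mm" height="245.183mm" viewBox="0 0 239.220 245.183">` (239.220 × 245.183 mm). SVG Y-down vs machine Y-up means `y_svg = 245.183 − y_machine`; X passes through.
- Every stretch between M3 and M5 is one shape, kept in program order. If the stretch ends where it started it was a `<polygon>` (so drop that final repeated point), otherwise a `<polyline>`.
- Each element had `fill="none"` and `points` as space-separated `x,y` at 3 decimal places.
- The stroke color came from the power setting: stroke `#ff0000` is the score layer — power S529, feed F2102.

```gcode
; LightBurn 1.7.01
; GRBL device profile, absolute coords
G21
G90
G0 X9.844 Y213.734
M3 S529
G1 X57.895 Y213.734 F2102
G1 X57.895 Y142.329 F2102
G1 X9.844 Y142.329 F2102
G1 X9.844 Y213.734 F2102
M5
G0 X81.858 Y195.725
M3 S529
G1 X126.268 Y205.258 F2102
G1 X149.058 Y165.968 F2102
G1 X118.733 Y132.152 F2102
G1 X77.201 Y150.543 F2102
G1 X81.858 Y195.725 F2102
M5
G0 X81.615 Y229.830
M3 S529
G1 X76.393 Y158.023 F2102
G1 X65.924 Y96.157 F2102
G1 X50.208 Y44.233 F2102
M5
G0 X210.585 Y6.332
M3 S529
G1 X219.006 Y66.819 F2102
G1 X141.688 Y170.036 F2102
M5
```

Machine Y-up, SVG Y-down with viewBox height 245.183, so y_svg = 245.183 − y_machine; X carries over. Every run uses S529, so all elements get stroke `#ff0000` (score).

Run 1: The run returns to its start, so emit a `<polygon>` with points (Y-flipped): 9.844,31.449 57.895,31.449 57.895,102.854 9.844,102.854.

Run 2: The run returns to its start, so emit a `<polygon>` with points (Y-flipped): 81.858,49.458 126.268,39.925 149.058,79.215 118.733,113.031 77.201,94.640.

Run 3: The run is open, so emit a `<polyline>` with points (Y-flipped): 81.615,15.353 76.393,87.160 65.924,149.026 50.208,200.950.

Run 4: The run is open, so emit a `<polyline>` with points (Y-flipped): 210.585,238.851 219.006,178.364 141.688,75.147.

<svg xmlns="http://www.w3.org/2000/svg" width="239.220mm" height="245.183mm" viewBox="0 0 239.220 245.183">
  <polygon points="9.844,31.449 57.895,31.449 57.895,102.854 9.844,102.854" fill="none" stroke="#ff0000"/>
  <polygon points="81.858,49.458 126.268,39.925 149.058,79.215 118.733,113.031 77.201,94.640" fill="none" stroke="#ff0000"/>
  <polyline points="81.615,15.353 76.393,87.160 65.924,149.026 50.208,200.950" fill="none" stroke="#ff0000"/>
  <polyline points="210.585,238.851 219.006,178.364 141.688,75.147" fill="none" stroke="#ff0000"/>
</svg>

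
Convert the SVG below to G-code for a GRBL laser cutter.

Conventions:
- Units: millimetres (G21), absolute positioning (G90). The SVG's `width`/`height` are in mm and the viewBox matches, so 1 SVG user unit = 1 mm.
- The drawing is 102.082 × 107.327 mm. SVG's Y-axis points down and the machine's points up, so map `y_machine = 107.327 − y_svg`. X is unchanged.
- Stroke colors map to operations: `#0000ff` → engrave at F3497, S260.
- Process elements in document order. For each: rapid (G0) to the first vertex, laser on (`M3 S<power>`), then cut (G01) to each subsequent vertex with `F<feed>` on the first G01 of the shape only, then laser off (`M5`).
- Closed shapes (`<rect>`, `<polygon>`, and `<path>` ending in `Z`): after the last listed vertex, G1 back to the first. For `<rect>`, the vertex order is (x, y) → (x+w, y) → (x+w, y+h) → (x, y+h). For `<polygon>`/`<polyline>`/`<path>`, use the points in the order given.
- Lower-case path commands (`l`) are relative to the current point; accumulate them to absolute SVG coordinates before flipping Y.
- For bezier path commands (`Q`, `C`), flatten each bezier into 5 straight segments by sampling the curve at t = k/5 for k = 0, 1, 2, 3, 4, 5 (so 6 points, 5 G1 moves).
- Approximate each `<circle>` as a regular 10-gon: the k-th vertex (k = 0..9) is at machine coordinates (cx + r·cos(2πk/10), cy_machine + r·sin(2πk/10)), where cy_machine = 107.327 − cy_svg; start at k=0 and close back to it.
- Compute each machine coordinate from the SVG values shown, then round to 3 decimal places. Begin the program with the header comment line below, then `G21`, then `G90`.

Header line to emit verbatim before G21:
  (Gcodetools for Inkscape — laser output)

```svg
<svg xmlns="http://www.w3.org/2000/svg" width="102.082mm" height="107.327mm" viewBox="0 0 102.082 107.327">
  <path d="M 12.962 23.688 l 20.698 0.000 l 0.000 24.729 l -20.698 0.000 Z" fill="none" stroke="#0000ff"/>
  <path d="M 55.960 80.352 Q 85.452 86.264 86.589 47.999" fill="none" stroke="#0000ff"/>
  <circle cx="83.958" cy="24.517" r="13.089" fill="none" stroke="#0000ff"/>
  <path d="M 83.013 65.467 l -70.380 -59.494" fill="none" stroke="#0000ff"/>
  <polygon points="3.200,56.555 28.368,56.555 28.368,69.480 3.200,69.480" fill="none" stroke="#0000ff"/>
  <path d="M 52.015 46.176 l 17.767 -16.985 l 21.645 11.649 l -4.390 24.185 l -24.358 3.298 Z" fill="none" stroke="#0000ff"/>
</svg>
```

Since the viewBox matches the mm dimensions, user units are millimetres directly. The only transform is the Y-flip y_m = 107.327 − y_svg.

Shape 1 is a rectangle drawn with `<path>`. Its stroke #0000ff means engrave at S260, F3497. After flipping Y the toolpath is (12.962,83.639) → (33.660,83.639) → (33.660,58.910) → (12.962,58.910) → (12.962,83.639), returning to the start.

Shape 2 is a quadratic bezier drawn with `<path>`. Its stroke #0000ff means engrave at S260, F3497. After flipping Y the toolpath is (55.960,26.975) → (66.623,26.377) → (75.017,29.314) → (81.143,35.784) → (85.000,45.789) → (86.589,59.328).

Shape 3 is a circle drawn with `<circle>`. Its stroke #0000ff means engrave at S260, F3497. After flipping Y the toolpath is (97.047,82.810) → (94.547,90.504) → (88.003,95.258) → (79.913,95.258) → (73.369,90.504) → (70.869,82.810) → (73.369,75.116) → (79.913,70.362) → (88.003,70.362) → (94.547,75.116) → (97.047,82.810), returning to the start.

Shape 4 is a line segment drawn with `<path>`. Its stroke #0000ff means engrave at S260, F3497. After flipping Y the toolpath is (83.013,41.860) → (12.633,101.354).

Shape 5 is a rectangle drawn with `<polygon>`. Its stroke #0000ff means engrave at S260, F3497. After flipping Y the toolpath is (3.200,50.772) → (28.368,50.772) → (28.368,37.847) → (3.200,37.847) → (3.200,50.772), returning to the start.

Shape 6 is a regular polygon drawn with `<path>`. Its stroke #0000ff means engrave at S260, F3497. After flipping Y the toolpath is (52.015,61.151) → (69.782,78.136) → (91.427,66.487) → (87.037,42.302) → (62.679,39.004) → (52.015,61.151), returning to the start.

(Gcodetools for Inkscape — laser output)
G21
G90
G0 X12.962 Y83.639
M3 S260
G01 X33.660 Y83.639 F3497
G01 X33.660 Y58.910
G01 X12.962 Y58.910
G01 X12.962 Y83.639
M5
G0 X55.960 Y26.975
M3 S260
G01 X66.623 Y26.377 F3497
G01 X75.017 Y29.314
G01 X81.143 Y35.784
G01 X85.000 Y45.789
G01 X86.589 Y59.328
M5
G0 X97.047 Y82.810
M3 S260
G01 X94.547 Y90.504 F3497
G01 X88.003 Y95.258
G01 X79.913 Y95.258
G01 X73.369 Y90.504
G01 X70.869 Y82.810
G01 X73.369 Y75.116
G01 X79.913 Y70.362
G01 X88.003 Y70.362
G01 X94.547 Y75.116
G01 X97.047 Y82.810
M5
G0 X83.013 Y41.860
M3 S260
G01 X12.633 Y101.354 F3497
M5
G0 X3.200 Y50.772
M3 S260
G01 X28.368 Y50.772 F3497
G01 X28.368 Y37.847
G01 X3.200 Y37.847
G01 X3.200 Y50.772
M5
G0 X52.015 Y61.151
M3 S260
G01 X69.782 Y78.136 F3497
G01 X91.427 Y66.487
G01 X87.037 Y42.302
G01 X62.679 Y39.004
G01 X52.015 Y61.151
M5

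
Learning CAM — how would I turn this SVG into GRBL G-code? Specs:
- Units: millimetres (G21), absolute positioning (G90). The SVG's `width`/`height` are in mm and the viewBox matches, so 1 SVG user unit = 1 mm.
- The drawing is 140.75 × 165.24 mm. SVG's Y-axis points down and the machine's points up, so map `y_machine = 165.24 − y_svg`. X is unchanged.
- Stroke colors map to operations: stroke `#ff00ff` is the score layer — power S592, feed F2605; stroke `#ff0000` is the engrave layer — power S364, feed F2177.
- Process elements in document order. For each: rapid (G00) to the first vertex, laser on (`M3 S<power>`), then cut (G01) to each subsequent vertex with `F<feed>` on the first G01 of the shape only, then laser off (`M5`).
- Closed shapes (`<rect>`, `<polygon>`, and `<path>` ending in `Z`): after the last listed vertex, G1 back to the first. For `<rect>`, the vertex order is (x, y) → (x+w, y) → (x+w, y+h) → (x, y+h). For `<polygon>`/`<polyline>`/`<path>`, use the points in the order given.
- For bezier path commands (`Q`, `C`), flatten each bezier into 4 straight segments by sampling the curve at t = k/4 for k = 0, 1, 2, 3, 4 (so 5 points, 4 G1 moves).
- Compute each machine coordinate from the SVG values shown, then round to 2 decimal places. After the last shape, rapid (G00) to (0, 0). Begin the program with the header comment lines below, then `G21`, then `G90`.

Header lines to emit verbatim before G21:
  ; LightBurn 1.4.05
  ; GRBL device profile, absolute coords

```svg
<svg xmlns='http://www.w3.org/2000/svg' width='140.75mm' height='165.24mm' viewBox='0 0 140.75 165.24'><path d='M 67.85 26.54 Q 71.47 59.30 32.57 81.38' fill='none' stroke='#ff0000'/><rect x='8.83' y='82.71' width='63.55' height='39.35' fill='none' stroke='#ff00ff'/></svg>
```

; LightBurn 1.4.05
; GRBL device profile, absolute coords
G21
G90
G00 X67.85 Y138.70
M3 S364
G01 X67.00 Y122.99 F2177
G01 X60.84 Y108.61
G01 X49.36 Y95.57
G01 X32.57 Y83.86
M5
G00 X8.83 Y82.53
M3 S592
G01 X72.38 Y82.53 F2605
G01 X72.38 Y43.18
G01 X8.83 Y43.18
G01 X8.83 Y82.53
M5
G00 X0.00 Y0.00

1 u = 1 mm; y_m = 165.24 − y.

[1] `<path>` quadratic bezier, #ff0000→engrave S364 F2177: (67.85,138.70) → (67.00,122.99) → (60.84,108.61) → (49.36,95.57) → (32.57,83.86)

[2] `<rect>` rectangle, #ff00ff→score S592 F2605: (8.83,82.53) → (72.38,82.53) → (72.38,43.18) → (8.83,43.18) → (8.83,82.53) (closed)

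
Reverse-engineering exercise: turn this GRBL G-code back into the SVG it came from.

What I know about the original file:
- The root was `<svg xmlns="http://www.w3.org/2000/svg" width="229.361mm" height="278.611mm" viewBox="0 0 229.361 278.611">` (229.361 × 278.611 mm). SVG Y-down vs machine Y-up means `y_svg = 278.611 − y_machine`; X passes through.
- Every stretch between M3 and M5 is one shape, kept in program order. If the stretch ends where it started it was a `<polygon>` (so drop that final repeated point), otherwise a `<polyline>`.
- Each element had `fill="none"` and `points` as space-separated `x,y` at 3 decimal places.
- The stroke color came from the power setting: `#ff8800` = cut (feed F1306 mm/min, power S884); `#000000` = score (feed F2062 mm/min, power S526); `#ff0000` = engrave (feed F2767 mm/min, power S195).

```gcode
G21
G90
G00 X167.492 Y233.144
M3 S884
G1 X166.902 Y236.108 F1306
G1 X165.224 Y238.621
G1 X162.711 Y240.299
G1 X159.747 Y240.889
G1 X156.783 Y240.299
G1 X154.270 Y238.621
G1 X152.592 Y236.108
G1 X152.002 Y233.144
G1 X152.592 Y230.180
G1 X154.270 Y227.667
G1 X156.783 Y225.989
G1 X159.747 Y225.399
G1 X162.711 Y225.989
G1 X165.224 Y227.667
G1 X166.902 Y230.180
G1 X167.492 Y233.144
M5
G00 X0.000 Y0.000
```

<svg xmlns="http://www.w3.org/2000/svg" width="229.361mm" height="278.611mm" viewBox="0 0 229.361 278.611">
  <polygon points="167.492,45.467 166.902,42.503 165.224,39.990 162.711,38.312 159.747,37.722 156.783,38.312 154.270,39.990 152.592,42.503 152.002,45.467 152.592,48.431 154.270,50.944 156.783,52.622 159.747,53.212 162.711,52.622 165.224,50.944 166.902,48.431" fill="none" stroke="#ff8800"/>
</svg>

Machine Y-up, SVG Y-down with viewBox height 278.611, so y_svg = 278.611 − y_machine; X carries over. Every run uses S884, so all elements get stroke `#ff8800` (cut).

Run 1: The run returns to its start, so emit a `<polygon>` with points (Y-flipped): 167.492,45.467 166.902,42.503 165.224,39.990 162.711,38.312 159.747,37.722 156.783,38.312 154.270,39.990 152.592,42.503 152.002,45.467 152.592,48.431 154.270,50.944 156.783,52.622 159.747,53.212 162.711,52.622 165.224,50.944 166.902,48.431.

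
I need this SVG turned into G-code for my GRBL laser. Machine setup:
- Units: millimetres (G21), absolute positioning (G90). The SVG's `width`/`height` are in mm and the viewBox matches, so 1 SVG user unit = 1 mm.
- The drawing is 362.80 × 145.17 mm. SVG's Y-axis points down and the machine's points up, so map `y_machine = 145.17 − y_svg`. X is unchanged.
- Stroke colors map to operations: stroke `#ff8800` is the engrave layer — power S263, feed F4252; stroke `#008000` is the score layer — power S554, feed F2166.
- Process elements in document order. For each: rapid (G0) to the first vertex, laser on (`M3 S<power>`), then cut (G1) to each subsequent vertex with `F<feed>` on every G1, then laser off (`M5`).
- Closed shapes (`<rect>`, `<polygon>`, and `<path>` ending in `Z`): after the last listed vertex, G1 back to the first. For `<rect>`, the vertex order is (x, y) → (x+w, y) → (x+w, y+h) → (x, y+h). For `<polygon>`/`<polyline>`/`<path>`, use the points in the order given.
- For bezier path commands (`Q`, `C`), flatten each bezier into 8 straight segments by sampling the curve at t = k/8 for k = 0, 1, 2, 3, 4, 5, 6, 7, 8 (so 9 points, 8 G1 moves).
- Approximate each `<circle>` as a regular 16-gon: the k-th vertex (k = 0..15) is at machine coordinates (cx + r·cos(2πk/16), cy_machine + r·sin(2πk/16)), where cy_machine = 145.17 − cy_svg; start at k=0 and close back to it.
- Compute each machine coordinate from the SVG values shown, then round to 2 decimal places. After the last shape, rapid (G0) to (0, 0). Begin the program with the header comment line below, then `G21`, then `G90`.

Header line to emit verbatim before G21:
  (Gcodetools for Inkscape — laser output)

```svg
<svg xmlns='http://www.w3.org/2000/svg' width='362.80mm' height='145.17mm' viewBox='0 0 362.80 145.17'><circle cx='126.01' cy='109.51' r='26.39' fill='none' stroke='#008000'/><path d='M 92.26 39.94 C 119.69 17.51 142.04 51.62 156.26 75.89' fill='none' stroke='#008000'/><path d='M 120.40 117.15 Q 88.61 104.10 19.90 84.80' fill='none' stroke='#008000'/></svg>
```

(Gcodetools for Inkscape — laser output)
G21
G90
G0 X152.40 Y35.66
M3 S554
G1 X150.39 Y45.76 F2166
G1 X144.67 Y54.32 F2166
G1 X136.11 Y60.04 F2166
G1 X126.01 Y62.05 F2166
G1 X115.91 Y60.04 F2166
G1 X107.35 Y54.32 F2166
G1 X101.63 Y45.76 F2166
G1 X99.62 Y35.66 F2166
G1 X101.63 Y25.56 F2166
G1 X107.35 Y17.00 F2166
G1 X115.91 Y11.28 F2166
G1 X126.01 Y9.27 F2166
G1 X136.11 Y11.28 F2166
G1 X144.67 Y17.00 F2166
G1 X150.39 Y25.56 F2166
G1 X152.40 Y35.66 F2166
M5
G0 X92.26 Y105.23
M3 S554
G1 X102.30 Y111.12 F2166
G1 X111.83 Y112.49 F2166
G1 X120.81 Y110.11 F2166
G1 X129.21 Y104.77 F2166
G1 X136.99 Y97.23 F2166
G1 X144.12 Y88.29 F2166
G1 X150.55 Y78.71 F2166
G1 X156.26 Y69.28 F2166
M5
G0 X120.40 Y28.02
M3 S554
G1 X111.88 Y31.38 F2166
G1 X102.20 Y34.94 F2166
G1 X91.37 Y38.69 F2166
G1 X79.38 Y42.63 F2166
G1 X66.24 Y46.77 F2166
G1 X51.95 Y51.11 F2166
G1 X36.50 Y55.64 F2166
G1 X19.90 Y60.37 F2166
M5
G0 X0.00 Y0.00

viewBox `0 0 362.80 145.17` with mm width/height → 1 unit = 1 mm. Flip: y_m = 145.17 − y_svg.

**Shape 1** — `<circle>` circle, stroke `#008000` → score (S554, F2166). Machine vertices: (152.40,35.66) → (150.39,45.76) → (144.67,54.32) → (136.11,60.04) → (126.01,62.05) → (115.91,60.04) → (107.35,54.32) → (101.63,45.76) → (99.62,35.66) → (101.63,25.56) → (107.35,17.00) → (115.91,11.28) → (126.01,9.27) → (136.11,11.28) → (144.67,17.00) → (150.39,25.56) → (152.40,35.66). Closed: final G1 returns to the first vertex.

**Shape 2** — `<path>` cubic bezier, stroke `#008000` → score (S554, F2166). Control points (SVG): P0=(92.26,39.94), P1=(119.69,17.51), P2=(142.04,51.62), P3=(156.26,75.89); sampled at t=k/8. Machine vertices: (92.26,105.23) → (102.30,111.12) → (111.83,112.49) → (120.81,110.11) → (129.21,104.77) → (136.99,97.23) → (144.12,88.29) → (150.55,78.71) → (156.26,69.28). Open path.

**Shape 3** — `<path>` quadratic bezier, stroke `#008000` → score (S554, F2166). Control points (SVG): P0=(120.40,117.15), P1=(88.61,104.10), P2=(19.90,84.80); sampled at t=k/8. Machine vertices: (120.40,28.02) → (111.88,31.38) → (102.20,34.94) → (91.37,38.69) → (79.38,42.63) → (66.24,46.77) → (51.95,51.11) → (36.50,55.64) → (19.90,60.37). Open path.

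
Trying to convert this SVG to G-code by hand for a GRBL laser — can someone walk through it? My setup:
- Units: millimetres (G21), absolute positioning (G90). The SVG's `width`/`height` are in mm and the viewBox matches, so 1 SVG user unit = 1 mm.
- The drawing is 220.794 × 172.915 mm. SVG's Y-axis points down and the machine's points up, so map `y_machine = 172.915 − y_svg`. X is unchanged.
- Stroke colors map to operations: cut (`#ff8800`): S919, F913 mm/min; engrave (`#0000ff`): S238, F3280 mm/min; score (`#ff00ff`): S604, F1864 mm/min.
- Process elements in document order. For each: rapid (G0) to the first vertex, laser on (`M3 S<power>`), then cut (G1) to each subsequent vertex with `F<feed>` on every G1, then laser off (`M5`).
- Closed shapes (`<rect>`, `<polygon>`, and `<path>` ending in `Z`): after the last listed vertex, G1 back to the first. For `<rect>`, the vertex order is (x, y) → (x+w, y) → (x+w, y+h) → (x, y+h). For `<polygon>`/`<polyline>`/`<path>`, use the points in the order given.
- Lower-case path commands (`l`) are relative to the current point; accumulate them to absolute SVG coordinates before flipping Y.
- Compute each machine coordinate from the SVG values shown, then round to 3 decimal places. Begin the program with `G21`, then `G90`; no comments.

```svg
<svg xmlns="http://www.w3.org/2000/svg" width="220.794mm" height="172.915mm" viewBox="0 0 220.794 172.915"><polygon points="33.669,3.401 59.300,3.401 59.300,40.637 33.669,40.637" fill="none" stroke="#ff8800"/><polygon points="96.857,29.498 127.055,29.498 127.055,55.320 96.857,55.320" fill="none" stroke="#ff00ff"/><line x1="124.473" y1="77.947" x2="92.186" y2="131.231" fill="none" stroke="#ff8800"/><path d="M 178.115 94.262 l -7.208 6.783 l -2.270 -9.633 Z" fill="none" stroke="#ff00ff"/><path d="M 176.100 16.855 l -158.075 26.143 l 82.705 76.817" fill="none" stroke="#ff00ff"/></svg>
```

G21
G90
G0 X33.669 Y169.514
M3 S919
G1 X59.300 Y169.514 F913
G1 X59.300 Y132.278 F913
G1 X33.669 Y132.278 F913
G1 X33.669 Y169.514 F913
M5
G0 X96.857 Y143.417
M3 S604
G1 X127.055 Y143.417 F1864
G1 X127.055 Y117.595 F1864
G1 X96.857 Y117.595 F1864
G1 X96.857 Y143.417 F1864
M5
G0 X124.473 Y94.968
M3 S919
G1 X92.186 Y41.684 F913
M5
G0 X178.115 Y78.653
M3 S604
G1 X170.907 Y71.870 F1864
G1 X168.637 Y81.503 F1864
G1 X178.115 Y78.653 F1864
M5
G0 X176.100 Y156.060
M3 S604
G1 X18.025 Y129.917 F1864
G1 X100.730 Y53.100 F1864
M5

viewBox `0 0 220.794 172.915` with mm width/height → 1 unit = 1 mm. Flip: y_m = 172.915 − y_svg.

**Shape 1** — `<polygon>` rectangle, stroke `#ff8800` → cut (S919, F913). Machine vertices: (33.669,169.514) → (59.300,169.514) → (59.300,132.278) → (33.669,132.278) → (33.669,169.514). Closed: final G1 returns to the first vertex.

**Shape 2** — `<polygon>` rectangle, stroke `#ff00ff` → score (S604, F1864). Machine vertices: (96.857,143.417) → (127.055,143.417) → (127.055,117.595) → (96.857,117.595) → (96.857,143.417). Closed: final G1 returns to the first vertex.

**Shape 3** — `<line>` line segment, stroke `#ff8800` → cut (S919, F913). Machine vertices: (124.473,94.968) → (92.186,41.684). Open path.

**Shape 4** — `<path>` regular polygon, stroke `#ff00ff` → score (S604, F1864). Machine vertices: (178.115,78.653) → (170.907,71.870) → (168.637,81.503) → (178.115,78.653). Closed: final G1 returns to the first vertex.

**Shape 5** — `<path>` open polyline, stroke `#ff00ff` → score (S604, F1864). Machine vertices: (176.100,156.060) → (18.025,129.917) → (100.730,53.100). Open path.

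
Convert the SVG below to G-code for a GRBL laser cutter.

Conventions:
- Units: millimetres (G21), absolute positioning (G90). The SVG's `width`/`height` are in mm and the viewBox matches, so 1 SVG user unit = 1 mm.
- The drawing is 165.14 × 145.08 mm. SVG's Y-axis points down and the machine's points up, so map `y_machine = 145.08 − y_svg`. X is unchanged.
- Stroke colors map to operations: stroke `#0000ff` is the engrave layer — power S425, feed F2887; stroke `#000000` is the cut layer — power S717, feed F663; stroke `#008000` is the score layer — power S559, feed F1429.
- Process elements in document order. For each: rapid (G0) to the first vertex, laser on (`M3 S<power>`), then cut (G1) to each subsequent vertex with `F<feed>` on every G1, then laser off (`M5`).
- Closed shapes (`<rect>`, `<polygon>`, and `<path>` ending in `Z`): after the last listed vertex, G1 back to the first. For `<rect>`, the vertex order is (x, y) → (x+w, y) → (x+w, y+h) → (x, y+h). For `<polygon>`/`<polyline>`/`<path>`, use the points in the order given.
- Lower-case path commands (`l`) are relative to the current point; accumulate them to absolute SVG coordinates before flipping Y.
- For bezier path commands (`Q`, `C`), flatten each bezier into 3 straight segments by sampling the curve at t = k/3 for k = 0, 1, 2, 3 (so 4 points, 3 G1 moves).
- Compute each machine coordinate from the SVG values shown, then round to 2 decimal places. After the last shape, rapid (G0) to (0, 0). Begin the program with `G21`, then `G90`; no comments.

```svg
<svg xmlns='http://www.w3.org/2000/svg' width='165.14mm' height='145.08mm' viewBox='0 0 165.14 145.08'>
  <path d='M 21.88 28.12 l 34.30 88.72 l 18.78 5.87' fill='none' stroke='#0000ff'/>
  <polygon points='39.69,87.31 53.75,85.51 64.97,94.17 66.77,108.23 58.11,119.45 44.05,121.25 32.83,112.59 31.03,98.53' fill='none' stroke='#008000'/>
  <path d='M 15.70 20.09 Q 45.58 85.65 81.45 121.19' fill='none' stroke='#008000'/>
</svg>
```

1 u = 1 mm; y_m = 145.08 − y.

[1] `<path>` open polyline, #0000ff→engrave S425 F2887: (21.88,116.96) → (56.18,28.24) → (74.96,22.37)

[2] `<polygon>` regular polygon, #008000→score S559 F1429: (39.69,57.77) → (53.75,59.57) → (64.97,50.91) → (66.77,36.85) → (58.11,25.63) → (44.05,23.83) → (32.83,32.49) → (31.03,46.55) → (39.69,57.77) (closed)

[3] `<path>` quadratic bezier, #008000→score S559 F1429: (15.70,124.99) → (36.29,84.62) → (58.20,50.92) → (81.45,23.89)

G21
G90
G0 X21.88 Y116.96
M3 S425
G1 X56.18 Y28.24 F2887
G1 X74.96 Y22.37 F2887
M5
G0 X39.69 Y57.77
M3 S559
G1 X53.75 Y59.57 F1429
G1 X64.97 Y50.91 F1429
G1 X66.77 Y36.85 F1429
G1 X58.11 Y25.63 F1429
G1 X44.05 Y23.83 F1429
G1 X32.83 Y32.49 F1429
G1 X31.03 Y46.55 F1429
G1 X39.69 Y57.77 F1429
M5
G0 X15.70 Y124.99
M3 S559
G1 X36.29 Y84.62 F1429
G1 X58.20 Y50.92 F1429
G1 X81.45 Y23.89 F1429
M5
G0 X0.00 Y0.00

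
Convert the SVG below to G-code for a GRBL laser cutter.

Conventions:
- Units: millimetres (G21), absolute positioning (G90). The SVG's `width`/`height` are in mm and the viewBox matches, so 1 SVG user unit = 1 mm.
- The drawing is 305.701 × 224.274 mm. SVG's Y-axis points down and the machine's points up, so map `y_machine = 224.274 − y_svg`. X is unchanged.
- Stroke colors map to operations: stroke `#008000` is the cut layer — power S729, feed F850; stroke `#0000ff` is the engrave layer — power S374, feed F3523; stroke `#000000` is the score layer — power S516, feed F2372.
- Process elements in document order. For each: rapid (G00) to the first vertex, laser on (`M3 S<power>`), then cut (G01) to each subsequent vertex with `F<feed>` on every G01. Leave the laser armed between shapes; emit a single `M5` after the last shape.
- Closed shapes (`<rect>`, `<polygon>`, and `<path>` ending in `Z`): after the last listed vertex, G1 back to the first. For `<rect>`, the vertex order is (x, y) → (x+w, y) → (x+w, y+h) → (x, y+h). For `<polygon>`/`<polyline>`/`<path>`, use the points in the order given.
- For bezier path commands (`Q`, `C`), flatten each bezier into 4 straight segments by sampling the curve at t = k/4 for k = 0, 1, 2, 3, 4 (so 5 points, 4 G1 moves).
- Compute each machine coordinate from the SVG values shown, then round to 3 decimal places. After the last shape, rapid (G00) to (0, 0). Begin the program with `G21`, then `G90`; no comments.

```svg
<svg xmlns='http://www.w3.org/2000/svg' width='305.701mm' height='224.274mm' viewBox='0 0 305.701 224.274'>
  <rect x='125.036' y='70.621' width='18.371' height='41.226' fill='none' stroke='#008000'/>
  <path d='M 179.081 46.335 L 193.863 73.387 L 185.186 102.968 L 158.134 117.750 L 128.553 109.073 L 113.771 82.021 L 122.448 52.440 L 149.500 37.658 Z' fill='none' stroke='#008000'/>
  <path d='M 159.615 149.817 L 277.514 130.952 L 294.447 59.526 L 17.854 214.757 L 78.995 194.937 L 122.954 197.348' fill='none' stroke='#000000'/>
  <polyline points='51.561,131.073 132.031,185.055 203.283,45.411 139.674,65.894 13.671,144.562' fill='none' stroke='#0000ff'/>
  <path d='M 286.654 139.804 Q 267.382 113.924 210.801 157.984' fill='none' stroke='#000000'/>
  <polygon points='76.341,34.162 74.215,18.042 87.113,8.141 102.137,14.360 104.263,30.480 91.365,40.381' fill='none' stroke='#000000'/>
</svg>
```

Since the viewBox matches the mm dimensions, user units are millimetres directly. The only transform is the Y-flip y_m = 224.274 − y_svg.

Shape 1 is a rectangle drawn with `<rect>`. Its stroke #008000 means cut at S729, F850. After flipping Y the toolpath is (125.036,153.653) → (143.407,153.653) → (143.407,112.427) → (125.036,112.427) → (125.036,153.653), returning to the start.

Shape 2 is a regular polygon drawn with `<path>`. Its stroke #008000 means cut at S729, F850. After flipping Y the toolpath is (179.081,177.939) → (193.863,150.887) → (185.186,121.306) → (158.134,106.524) → (128.553,115.201) → (113.771,142.253) → (122.448,171.834) → (149.500,186.616) → (179.081,177.939), returning to the start.

Shape 3 is a open polyline drawn with `<path>`. Its stroke #000000 means score at S516, F2372. After flipping Y the toolpath is (159.615,74.457) → (277.514,93.322) → (294.447,164.748) → (17.854,9.517) → (78.995,29.337) → (122.954,26.926).

Shape 4 is a open polyline drawn with `<polyline>`. Its stroke #0000ff means engrave at S374, F3523. After flipping Y the toolpath is (51.561,93.201) → (132.031,39.219) → (203.283,178.863) → (139.674,158.380) → (13.671,79.712).

Shape 5 is a quadratic bezier drawn with `<path>`. Its stroke #000000 means score at S516, F2372. After flipping Y the toolpath is (286.654,84.470) → (274.686,93.039) → (258.055,92.865) → (236.760,83.949) → (210.801,66.290).

Shape 6 is a regular polygon drawn with `<polygon>`. Its stroke #000000 means score at S516, F2372. After flipping Y the toolpath is (76.341,190.112) → (74.215,206.232) → (87.113,216.133) → (102.137,209.914) → (104.263,193.794) → (91.365,183.893) → (76.341,190.112), returning to the start.

G21
G90
G00 X125.036 Y153.653
M3 S729
G01 X143.407 Y153.653 F850
G01 X143.407 Y112.427 F850
G01 X125.036 Y112.427 F850
G01 X125.036 Y153.653 F850
G00 X179.081 Y177.939
M3 S729
G01 X193.863 Y150.887 F850
G01 X185.186 Y121.306 F850
G01 X158.134 Y106.524 F850
G01 X128.553 Y115.201 F850
G01 X113.771 Y142.253 F850
G01 X122.448 Y171.834 F850
G01 X149.500 Y186.616 F850
G01 X179.081 Y177.939 F850
G00 X159.615 Y74.457
M3 S516
G01 X277.514 Y93.322 F2372
G01 X294.447 Y164.748 F2372
G01 X17.854 Y9.517 F2372
G01 X78.995 Y29.337 F2372
G01 X122.954 Y26.926 F2372
G00 X51.561 Y93.201
M3 S374
G01 X132.031 Y39.219 F3523
G01 X203.283 Y178.863 F3523
G01 X139.674 Y158.380 F3523
G01 X13.671 Y79.712 F3523
G00 X286.654 Y84.470
M3 S516
G01 X274.686 Y93.039 F2372
G01 X258.055 Y92.865 F2372
G01 X236.760 Y83.949 F2372
G01 X210.801 Y66.290 F2372
G00 X76.341 Y190.112
M3 S516
G01 X74.215 Y206.232 F2372
G01 X87.113 Y216.133 F2372
G01 X102.137 Y209.914 F2372
G01 X104.263 Y193.794 F2372
G01 X91.365 Y183.893 F2372
G01 X76.341 Y190.112 F2372
M5
G00 X0.000 Y0.000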